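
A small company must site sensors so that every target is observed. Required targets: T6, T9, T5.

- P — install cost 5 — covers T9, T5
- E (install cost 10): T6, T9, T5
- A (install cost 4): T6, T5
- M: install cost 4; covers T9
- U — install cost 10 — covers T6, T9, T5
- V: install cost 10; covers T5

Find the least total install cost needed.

8

This is an integer covering problem.
Choose A and M: together they cover T6, T9, T5 — every target.
Total install cost: 4 + 4 = 8.
No cover costs less than 8.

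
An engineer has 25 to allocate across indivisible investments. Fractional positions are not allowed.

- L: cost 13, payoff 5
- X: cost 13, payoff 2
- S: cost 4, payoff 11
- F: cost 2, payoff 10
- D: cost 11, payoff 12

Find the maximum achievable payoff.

S + D: cost 4 + 11 = 15 ≤ 25, payoff 11 + 12 = 23.
L + S + F: cost 13 + 4 + 2 = 19 ≤ 25, payoff 5 + 11 + 10 = 26.
S + F + D: cost 4 + 2 + 11 = 17 ≤ 25, payoff 11 + 10 + 12 = 33.
Best is S, F, and D with total payoff 33.

33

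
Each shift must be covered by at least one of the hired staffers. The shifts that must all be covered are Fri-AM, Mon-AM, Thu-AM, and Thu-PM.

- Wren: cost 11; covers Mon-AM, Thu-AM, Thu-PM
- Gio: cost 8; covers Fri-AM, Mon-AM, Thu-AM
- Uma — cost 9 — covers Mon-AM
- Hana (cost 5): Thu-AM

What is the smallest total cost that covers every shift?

Choose Wren and Gio: together they cover Fri-AM, Mon-AM, Thu-AM, Thu-PM — every shift.
Total cost: 11 + 8 = 19.
No cover costs less than 19.

19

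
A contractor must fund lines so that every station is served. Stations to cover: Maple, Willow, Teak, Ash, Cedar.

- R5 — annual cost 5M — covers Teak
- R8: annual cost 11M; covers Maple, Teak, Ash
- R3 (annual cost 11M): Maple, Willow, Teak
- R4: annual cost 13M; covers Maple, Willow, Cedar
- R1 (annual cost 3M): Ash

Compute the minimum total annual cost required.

Choose R5, R4, and R1: together they cover Maple, Willow, Teak, Ash, Cedar — every station.
Total annual cost: 5 + 13 + 3 = 21.

21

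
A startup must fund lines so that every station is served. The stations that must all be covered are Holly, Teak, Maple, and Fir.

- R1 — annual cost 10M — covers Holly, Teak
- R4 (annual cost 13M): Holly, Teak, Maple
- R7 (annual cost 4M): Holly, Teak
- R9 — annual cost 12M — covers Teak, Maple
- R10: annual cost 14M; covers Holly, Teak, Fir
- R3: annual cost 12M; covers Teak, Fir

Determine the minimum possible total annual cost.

25

This is an integer covering problem.
The greedy cost-per-new-station heuristic would pick R7, R9, and R3 for 28, but a cheaper cover exists.
Choose R4 and R3: together they cover Holly, Teak, Maple, Fir — every station.
Total annual cost: 13 + 12 = 25.
No cover costs less than 25.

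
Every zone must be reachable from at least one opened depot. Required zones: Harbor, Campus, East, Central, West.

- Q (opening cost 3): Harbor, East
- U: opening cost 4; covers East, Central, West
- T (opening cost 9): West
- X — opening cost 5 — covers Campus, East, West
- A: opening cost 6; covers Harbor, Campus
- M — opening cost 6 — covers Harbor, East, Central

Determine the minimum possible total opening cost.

10

This is an integer covering problem.
The greedy cost-per-new-zone heuristic would pick U, Q, and X for 12, but a cheaper cover exists.
Choose U and A: together they cover Harbor, Campus, East, Central, West — every zone.
Total opening cost: 4 + 6 = 10.
No cover costs less than 10.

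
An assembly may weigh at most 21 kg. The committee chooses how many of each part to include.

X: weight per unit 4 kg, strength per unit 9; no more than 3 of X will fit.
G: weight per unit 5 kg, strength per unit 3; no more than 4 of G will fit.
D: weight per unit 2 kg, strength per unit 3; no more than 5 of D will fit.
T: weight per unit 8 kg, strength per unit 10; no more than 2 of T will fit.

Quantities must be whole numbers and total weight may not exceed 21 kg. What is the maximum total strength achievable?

39

X has the best ratio (9/4); taking only X gives at most 3×9 = 27 (stopped by the supply cap of 3).
Mixing does better — 3×X and 4×D: weight 20 ≤ 21, strength 3·9 + 4·3 = 39.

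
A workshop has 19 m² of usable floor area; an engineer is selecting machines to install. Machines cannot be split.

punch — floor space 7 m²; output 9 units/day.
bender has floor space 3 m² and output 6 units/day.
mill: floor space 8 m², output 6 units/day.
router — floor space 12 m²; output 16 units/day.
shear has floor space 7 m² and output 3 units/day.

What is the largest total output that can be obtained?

punch + router: floor space 7 + 12 = 19 ≤ 19, output 9 + 16 = 25.
bender + router: floor space 3 + 12 = 15 ≤ 19, output 6 + 16 = 22.
punch + bender + mill: floor space 7 + 3 + 8 = 18 ≤ 19, output 9 + 6 + 6 = 21.
Best is punch and router with total output 25.

25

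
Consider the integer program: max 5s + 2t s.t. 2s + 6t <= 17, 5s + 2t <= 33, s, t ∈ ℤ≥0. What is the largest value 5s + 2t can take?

(s,t)=(6,0): 2·6+6·0=12≤17, 5·6+2·0=30≤33, objective 30.
(s,t)=(5,1): 2·5+6·1=16≤17, 5·5+2·1=27≤33, objective 27.
(s,t)=(5,0): 2·5+6·0=10≤17, 5·5+2·0=25≤33, objective 25.
No feasible integer point exceeds 30.

30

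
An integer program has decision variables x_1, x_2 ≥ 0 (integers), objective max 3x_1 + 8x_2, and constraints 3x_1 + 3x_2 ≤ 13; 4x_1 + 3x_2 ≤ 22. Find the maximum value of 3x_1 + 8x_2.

32

The continuous relaxation peaks at (0, 4.33) with value 34.67; rounding to a feasible lattice point costs some objective.
(x_1,x_2)=(0,4): 3·0+3·4=12≤13, 4·0+3·4=12≤22, objective 32.
(x_1,x_2)=(1,3): 3·1+3·3=12≤13, 4·1+3·3=13≤22, objective 27.
No feasible integer point exceeds 32.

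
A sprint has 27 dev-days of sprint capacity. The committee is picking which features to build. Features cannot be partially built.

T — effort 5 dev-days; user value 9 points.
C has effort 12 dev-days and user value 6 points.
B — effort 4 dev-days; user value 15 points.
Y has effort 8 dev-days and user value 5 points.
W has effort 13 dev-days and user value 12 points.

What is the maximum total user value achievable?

Treat it as a binary knapsack problem.
Take T, B, and W: effort 5 + 4 + 13 = 22 ≤ 27, user value 9 + 15 + 12 = 36.
No other feasible combination does better.

36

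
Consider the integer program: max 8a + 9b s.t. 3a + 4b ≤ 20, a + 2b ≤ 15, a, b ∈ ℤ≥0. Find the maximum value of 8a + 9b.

The continuous relaxation peaks at (6.67, 0) with value 53.33; rounding to a feasible lattice point costs some objective.
(a,b)=(4,2): 3·4+4·2=20≤20, 1·4+2·2=8≤15, objective 50.
(a,b)=(5,1): 3·5+4·1=19≤20, 1·5+2·1=7≤15, objective 49.
Maximum is 50 at (a,b)=(4,2).

50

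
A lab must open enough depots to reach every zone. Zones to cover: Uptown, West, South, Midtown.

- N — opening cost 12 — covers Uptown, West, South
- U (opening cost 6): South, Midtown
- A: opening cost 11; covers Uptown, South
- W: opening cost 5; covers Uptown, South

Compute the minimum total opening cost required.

The greedy cost-per-new-zone heuristic would pick W, U, and N for 23, but a cheaper cover exists.
Choose N and U: together they cover Uptown, West, South, Midtown — every zone.
Total opening cost: 12 + 6 = 18.
No cover costs less than 18.

18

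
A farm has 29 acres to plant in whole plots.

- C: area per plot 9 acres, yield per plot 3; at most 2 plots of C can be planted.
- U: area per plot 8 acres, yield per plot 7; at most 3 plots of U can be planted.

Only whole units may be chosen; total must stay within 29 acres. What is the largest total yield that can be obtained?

21

3×U: area 24 ≤ 29, yield 3·7 = 21.
1×C and 2×U: area 25 ≤ 29, yield 1·3 + 2·7 = 17.
Best is 21.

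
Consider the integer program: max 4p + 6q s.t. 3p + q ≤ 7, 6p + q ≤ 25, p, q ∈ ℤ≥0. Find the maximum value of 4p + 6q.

42

(p,q)=(0,7): 3·0+1·7=7≤7, 6·0+1·7=7≤25, objective 42.
(p,q)=(0,6): 3·0+1·6=6≤7, 6·0+1·6=6≤25, objective 36.
No feasible integer point exceeds 42.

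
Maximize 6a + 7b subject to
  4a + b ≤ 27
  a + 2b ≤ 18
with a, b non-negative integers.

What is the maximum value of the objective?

73

The continuous relaxation peaks at (5.14, 6.43) with value 75.86; rounding to a feasible lattice point costs some objective.
(a,b)=(4,7): 4·4+1·7=23≤27, 1·4+2·7=18≤18, objective 73.
(a,b)=(5,6): 4·5+1·6=26≤27, 1·5+2·6=17≤18, objective 72.
(a,b)=(3,7): 4·3+1·7=19≤27, 1·3+2·7=17≤18, objective 67.
The best lattice point is (4,7), giving 73.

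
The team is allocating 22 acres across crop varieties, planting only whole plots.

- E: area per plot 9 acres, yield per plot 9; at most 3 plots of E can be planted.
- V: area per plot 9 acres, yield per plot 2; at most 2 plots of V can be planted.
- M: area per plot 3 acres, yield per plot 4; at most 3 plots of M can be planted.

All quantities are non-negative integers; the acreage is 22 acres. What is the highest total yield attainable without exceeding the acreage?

22

M has the best ratio (4/3); taking only M gives at most 3×4 = 12 (stopped by the supply cap of 3).
Mixing does better — 2×E and 1×M: area 21 ≤ 22, yield 2·9 + 1·4 = 22.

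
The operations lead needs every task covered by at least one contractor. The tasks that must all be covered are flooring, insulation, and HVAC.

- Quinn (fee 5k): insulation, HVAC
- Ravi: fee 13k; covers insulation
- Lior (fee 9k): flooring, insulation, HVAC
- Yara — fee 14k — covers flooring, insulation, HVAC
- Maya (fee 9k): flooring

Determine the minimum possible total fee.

The greedy cost-per-new-task heuristic would pick Quinn and Lior for 14, but a cheaper cover exists.
Lior alone covers flooring, insulation, HVAC — every task.
Total fee: 9.
No cover costs less than 9.

9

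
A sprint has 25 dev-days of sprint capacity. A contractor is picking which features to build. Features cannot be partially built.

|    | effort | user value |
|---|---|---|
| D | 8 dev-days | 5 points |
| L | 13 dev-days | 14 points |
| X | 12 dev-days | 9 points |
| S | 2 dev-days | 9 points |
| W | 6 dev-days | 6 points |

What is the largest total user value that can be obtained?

29

This is an integer program with binary decision variables.
Allowing fractional choices, the relaxed optimum would be about 32.0, but features are indivisible.
D + L + S: effort 8 + 13 + 2 = 23 ≤ 25, user value 5 + 14 + 9 = 28.
X + S + W: effort 12 + 2 + 6 = 20 ≤ 25, user value 9 + 9 + 6 = 24.
L + S + W: effort 13 + 2 + 6 = 21 ≤ 25, user value 14 + 9 + 6 = 29.
Best is L, S, and W with total user value 29.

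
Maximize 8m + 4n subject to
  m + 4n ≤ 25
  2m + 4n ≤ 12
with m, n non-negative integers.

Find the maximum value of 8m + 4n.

(m,n)=(6,0): 1·6+4·0=6≤25, 2·6+4·0=12≤12, objective 48.
(m,n)=(5,0): 1·5+4·0=5≤25, 2·5+4·0=10≤12, objective 40.
The best lattice point is (6,0), giving 48.

48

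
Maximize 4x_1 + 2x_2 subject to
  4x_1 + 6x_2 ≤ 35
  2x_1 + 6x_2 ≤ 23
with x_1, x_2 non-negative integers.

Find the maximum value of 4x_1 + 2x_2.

32

Relaxing integrality, the LP optimum is 35.00 at (x_1,x_2) = (8.75, 0), which is not an integer point.
(x_1,x_2)=(8,0): 4·8+6·0=32≤35, 2·8+6·0=16≤23, objective 32.
(x_1,x_2)=(7,1): 4·7+6·1=34≤35, 2·7+6·1=20≤23, objective 30.
(x_1,x_2)=(7,0): 4·7+6·0=28≤35, 2·7+6·0=14≤23, objective 28.
No feasible integer point exceeds 32.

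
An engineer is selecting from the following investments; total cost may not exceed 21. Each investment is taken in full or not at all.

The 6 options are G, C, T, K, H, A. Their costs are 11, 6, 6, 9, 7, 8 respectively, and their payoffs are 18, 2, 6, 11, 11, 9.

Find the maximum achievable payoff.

Allowing fractional choices, the relaxed optimum would be about 32.7, but investments are indivisible.
G + A: cost 11 + 8 = 19 ≤ 21, payoff 18 + 9 = 27.
G + H: cost 11 + 7 = 18 ≤ 21, payoff 18 + 11 = 29.
G + K: cost 11 + 9 = 20 ≤ 21, payoff 18 + 11 = 29.
The maximum payoff is 29; one optimal choice is G and H.

29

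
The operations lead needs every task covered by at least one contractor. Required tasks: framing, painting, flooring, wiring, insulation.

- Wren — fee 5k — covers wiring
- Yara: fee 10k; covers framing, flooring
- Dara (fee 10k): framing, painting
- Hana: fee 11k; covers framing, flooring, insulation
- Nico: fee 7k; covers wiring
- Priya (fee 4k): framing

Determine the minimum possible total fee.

26

Choose Wren, Dara, and Hana: together they cover framing, painting, flooring, wiring, insulation — every task.
Total fee: 5 + 10 + 11 = 26.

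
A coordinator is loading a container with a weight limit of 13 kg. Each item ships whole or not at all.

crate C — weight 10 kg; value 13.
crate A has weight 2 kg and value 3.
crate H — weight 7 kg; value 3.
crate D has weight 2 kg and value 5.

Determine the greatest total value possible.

18

crate C + crate D: weight 10 + 2 = 12 ≤ 13, value 13 + 5 = 18.
crate C: weight 10 ≤ 13, value 13.
crate C + crate A: weight 10 + 2 = 12 ≤ 13, value 13 + 3 = 16.
Best is crate C and crate D with total value 18.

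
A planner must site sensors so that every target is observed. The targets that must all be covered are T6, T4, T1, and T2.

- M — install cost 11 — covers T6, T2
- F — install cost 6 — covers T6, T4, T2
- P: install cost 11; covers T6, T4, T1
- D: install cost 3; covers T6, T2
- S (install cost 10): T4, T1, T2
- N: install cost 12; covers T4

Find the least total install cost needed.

13

Choose D and S: together they cover T6, T4, T1, T2 — every target.
Total install cost: 3 + 10 = 13.
No cover costs less than 13.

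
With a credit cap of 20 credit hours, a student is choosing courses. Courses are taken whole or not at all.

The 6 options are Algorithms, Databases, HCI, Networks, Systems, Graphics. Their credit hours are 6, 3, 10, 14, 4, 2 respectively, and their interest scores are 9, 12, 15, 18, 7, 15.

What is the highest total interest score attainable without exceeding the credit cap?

49

Databases + HCI + Systems + Graphics: credit hours 3 + 10 + 4 + 2 = 19 ≤ 20, interest score 12 + 15 + 7 + 15 = 49.
Databases + Networks + Graphics: credit hours 3 + 14 + 2 = 19 ≤ 20, interest score 12 + 18 + 15 = 45.
Best is Databases, HCI, Systems, and Graphics with total interest score 49.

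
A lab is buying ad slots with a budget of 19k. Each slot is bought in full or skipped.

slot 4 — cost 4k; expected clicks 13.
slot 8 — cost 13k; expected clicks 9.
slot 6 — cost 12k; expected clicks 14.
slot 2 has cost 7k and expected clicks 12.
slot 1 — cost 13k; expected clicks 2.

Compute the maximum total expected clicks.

27

slot 4 + slot 2: cost 4 + 7 = 11 ≤ 19, expected clicks 13 + 12 = 25.
slot 4 + slot 6: cost 4 + 12 = 16 ≤ 19, expected clicks 13 + 14 = 27.
slot 6 + slot 2: cost 12 + 7 = 19 ≤ 19, expected clicks 14 + 12 = 26.
Best is slot 4 and slot 6 with total expected clicks 27.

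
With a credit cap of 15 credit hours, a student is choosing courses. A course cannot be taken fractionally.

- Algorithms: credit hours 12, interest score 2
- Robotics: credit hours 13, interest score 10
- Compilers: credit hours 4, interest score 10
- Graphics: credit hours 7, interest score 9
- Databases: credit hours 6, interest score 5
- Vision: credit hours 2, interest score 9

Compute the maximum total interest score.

Treat it as a binary knapsack problem.
Allowing fractional choices, the relaxed optimum would be about 29.7, but courses are indivisible.
Compilers + Databases + Vision: credit hours 4 + 6 + 2 = 12 ≤ 15, interest score 10 + 5 + 9 = 24.
Compilers + Graphics + Vision: credit hours 4 + 7 + 2 = 13 ≤ 15, interest score 10 + 9 + 9 = 28.
Graphics + Databases + Vision: credit hours 7 + 6 + 2 = 15 ≤ 15, interest score 9 + 5 + 9 = 23.
Best is Compilers, Graphics, and Vision with total interest score 28.

28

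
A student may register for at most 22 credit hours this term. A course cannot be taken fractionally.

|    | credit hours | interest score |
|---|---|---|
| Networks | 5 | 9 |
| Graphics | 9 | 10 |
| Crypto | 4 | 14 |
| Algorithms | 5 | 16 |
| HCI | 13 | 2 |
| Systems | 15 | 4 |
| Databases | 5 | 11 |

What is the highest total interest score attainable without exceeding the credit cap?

This is a 0-1 knapsack instance.
Allowing fractional choices, the relaxed optimum would be about 53.3, but courses are indivisible.
Crypto + Algorithms + Databases: credit hours 4 + 5 + 5 = 14 ≤ 22, interest score 14 + 16 + 11 = 41.
Networks + Crypto + Algorithms + Databases: credit hours 5 + 4 + 5 + 5 = 19 ≤ 22, interest score 9 + 14 + 16 + 11 = 50.
Best is Networks, Crypto, Algorithms, and Databases with total interest score 50.

50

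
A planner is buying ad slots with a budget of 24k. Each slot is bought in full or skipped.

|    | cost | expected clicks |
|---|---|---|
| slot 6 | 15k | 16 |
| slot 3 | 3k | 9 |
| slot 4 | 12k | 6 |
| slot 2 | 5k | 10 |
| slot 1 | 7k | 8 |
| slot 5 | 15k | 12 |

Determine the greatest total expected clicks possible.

35

Allowing fractional choices, the relaxed optimum would be about 36.6, but ad slots are indivisible.
slot 3 + slot 2 + slot 5: cost 3 + 5 + 15 = 23 ≤ 24, expected clicks 9 + 10 + 12 = 31.
slot 3 + slot 2 + slot 1: cost 3 + 5 + 7 = 15 ≤ 24, expected clicks 9 + 10 + 8 = 27.
slot 6 + slot 3 + slot 2: cost 15 + 3 + 5 = 23 ≤ 24, expected clicks 16 + 9 + 10 = 35.
Best is slot 6, slot 3, and slot 2 with total expected clicks 35.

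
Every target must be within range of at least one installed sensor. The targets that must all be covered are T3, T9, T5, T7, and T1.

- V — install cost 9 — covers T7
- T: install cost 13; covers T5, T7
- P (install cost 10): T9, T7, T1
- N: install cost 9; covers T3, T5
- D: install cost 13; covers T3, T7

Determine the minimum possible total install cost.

Choose P and N: together they cover T3, T9, T5, T7, T1 — every target.
Total install cost: 10 + 9 = 19.
No cover costs less than 19.

19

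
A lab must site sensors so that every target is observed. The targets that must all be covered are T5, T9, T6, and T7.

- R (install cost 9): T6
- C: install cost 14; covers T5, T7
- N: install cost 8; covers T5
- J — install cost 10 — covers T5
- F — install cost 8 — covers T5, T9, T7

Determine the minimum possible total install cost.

17

Choose R and F: together they cover T5, T9, T6, T7 — every target.
Total install cost: 9 + 8 = 17.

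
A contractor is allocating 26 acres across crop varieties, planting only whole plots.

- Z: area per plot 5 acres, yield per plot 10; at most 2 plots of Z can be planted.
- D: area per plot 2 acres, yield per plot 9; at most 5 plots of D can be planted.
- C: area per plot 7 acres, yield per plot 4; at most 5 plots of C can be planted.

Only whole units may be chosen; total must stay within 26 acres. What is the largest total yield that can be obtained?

2×Z, 4×D, and 1×C: area 25 ≤ 26, yield 2·10 + 4·9 + 1·4 = 60.
2×Z and 5×D: area 20 ≤ 26, yield 2·10 + 5·9 = 65.
Best is 65.

65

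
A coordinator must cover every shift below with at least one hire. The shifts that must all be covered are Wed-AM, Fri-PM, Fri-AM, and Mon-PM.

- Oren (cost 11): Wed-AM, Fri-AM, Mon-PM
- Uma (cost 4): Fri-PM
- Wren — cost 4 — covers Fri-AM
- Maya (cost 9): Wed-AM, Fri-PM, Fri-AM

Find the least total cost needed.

This is an integer covering problem.
The greedy cost-per-new-shift heuristic would pick Maya and Oren for 20, but a cheaper cover exists.
Choose Oren and Uma: together they cover Wed-AM, Fri-PM, Fri-AM, Mon-PM — every shift.
Total cost: 11 + 4 = 15.
No cover costs less than 15.

15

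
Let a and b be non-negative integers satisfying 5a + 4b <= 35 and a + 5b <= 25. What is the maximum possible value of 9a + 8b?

Relaxing integrality, the LP optimum is 66.43 at (a,b) = (3.57, 4.29), which is not an integer point.
(a,b)=(7,0): 5·7+4·0=35≤35, 1·7+5·0=7≤25, objective 63.
(a,b)=(6,1): 5·6+4·1=34≤35, 1·6+5·1=11≤25, objective 62.
(a,b)=(4,3): 5·4+4·3=32≤35, 1·4+5·3=19≤25, objective 60.
No feasible integer point exceeds 63.

63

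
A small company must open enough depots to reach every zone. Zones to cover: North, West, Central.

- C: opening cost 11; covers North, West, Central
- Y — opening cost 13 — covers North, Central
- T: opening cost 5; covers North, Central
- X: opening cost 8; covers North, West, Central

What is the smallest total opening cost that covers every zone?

8

The greedy cost-per-new-zone heuristic would pick T and X for 13, but a cheaper cover exists.
X alone covers North, West, Central — every zone.
Total opening cost: 8.
No cover costs less than 8.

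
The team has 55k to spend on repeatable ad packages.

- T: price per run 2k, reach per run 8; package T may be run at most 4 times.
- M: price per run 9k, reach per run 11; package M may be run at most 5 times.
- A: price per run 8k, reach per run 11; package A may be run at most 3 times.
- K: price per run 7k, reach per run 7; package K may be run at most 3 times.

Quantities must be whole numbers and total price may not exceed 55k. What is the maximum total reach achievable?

This is a bounded integer knapsack.
T has the best ratio (8/2); taking only T gives at most 4×8 = 32 (stopped by the supply cap of 4).
Mixing does better — 4×T, 1×M, 3×A, and 2×K: price 55 ≤ 55, reach 4·8 + 1·11 + 3·11 + 2·7 = 90.

90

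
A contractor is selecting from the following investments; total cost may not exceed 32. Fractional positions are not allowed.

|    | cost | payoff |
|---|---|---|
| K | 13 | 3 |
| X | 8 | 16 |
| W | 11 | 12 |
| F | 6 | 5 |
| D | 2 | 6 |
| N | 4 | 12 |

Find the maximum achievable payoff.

Treat it as a binary knapsack problem.
Allowing fractional choices, the relaxed optimum would be about 51.2, but investments are indivisible.
X + W + F + N: cost 8 + 11 + 6 + 4 = 29 ≤ 32, payoff 16 + 12 + 5 + 12 = 45.
X + W + D + N: cost 8 + 11 + 2 + 4 = 25 ≤ 32, payoff 16 + 12 + 6 + 12 = 46.
X + W + F + D + N: cost 8 + 11 + 6 + 2 + 4 = 31 ≤ 32, payoff 16 + 12 + 5 + 6 + 12 = 51.
Best is X, W, F, D, and N with total payoff 51.

51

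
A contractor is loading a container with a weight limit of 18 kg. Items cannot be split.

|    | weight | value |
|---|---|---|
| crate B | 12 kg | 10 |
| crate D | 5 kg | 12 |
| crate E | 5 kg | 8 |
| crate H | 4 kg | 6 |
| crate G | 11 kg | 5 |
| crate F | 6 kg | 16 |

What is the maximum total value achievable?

crate E + crate H + crate F: weight 5 + 4 + 6 = 15 ≤ 18, value 8 + 6 + 16 = 30.
crate D + crate E + crate F: weight 5 + 5 + 6 = 16 ≤ 18, value 12 + 8 + 16 = 36.
crate D + crate H + crate F: weight 5 + 4 + 6 = 15 ≤ 18, value 12 + 6 + 16 = 34.
Best is crate D, crate E, and crate F with total value 36.

36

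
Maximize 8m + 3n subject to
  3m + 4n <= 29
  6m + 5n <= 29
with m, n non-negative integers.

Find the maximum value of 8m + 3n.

35

(m,n)=(4,1): 3·4+4·1=16≤29, 6·4+5·1=29≤29, objective 35.
(m,n)=(4,0): 3·4+4·0=12≤29, 6·4+5·0=24≤29, objective 32.
(m,n)=(3,2): 3·3+4·2=17≤29, 6·3+5·2=28≤29, objective 30.
The best lattice point is (4,1), giving 35.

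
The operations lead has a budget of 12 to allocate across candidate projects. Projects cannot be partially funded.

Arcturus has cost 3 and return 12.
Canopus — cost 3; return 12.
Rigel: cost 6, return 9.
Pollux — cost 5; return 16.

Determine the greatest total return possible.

40

Allowing fractional choices, the relaxed optimum would be about 41.5, but projects are indivisible.
Arcturus + Canopus + Rigel: cost 3 + 3 + 6 = 12 ≤ 12, return 12 + 12 + 9 = 33.
Arcturus + Canopus + Pollux: cost 3 + 3 + 5 = 11 ≤ 12, return 12 + 12 + 16 = 40.
Best is Arcturus, Canopus, and Pollux with total return 40.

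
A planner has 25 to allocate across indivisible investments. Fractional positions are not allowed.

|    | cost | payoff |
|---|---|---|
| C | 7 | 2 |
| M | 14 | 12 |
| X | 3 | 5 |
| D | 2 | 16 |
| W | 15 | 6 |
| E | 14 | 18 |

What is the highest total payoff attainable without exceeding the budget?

39

C + D + E: cost 7 + 2 + 14 = 23 ≤ 25, payoff 2 + 16 + 18 = 36.
X + D + E: cost 3 + 2 + 14 = 19 ≤ 25, payoff 5 + 16 + 18 = 39.
D + E: cost 2 + 14 = 16 ≤ 25, payoff 16 + 18 = 34.
Best is X, D, and E with total payoff 39.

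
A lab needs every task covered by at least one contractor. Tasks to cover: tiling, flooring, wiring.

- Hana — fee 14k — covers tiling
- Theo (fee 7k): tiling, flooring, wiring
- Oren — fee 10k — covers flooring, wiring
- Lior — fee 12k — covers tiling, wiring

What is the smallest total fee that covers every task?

7

Theo alone covers tiling, flooring, wiring — every task.
Total fee: 7.
No cover costs less than 7.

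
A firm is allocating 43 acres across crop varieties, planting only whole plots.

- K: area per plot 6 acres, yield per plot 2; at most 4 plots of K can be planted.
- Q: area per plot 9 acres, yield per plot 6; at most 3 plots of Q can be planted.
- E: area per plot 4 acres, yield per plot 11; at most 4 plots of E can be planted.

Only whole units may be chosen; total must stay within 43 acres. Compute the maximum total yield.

E has the best ratio (11/4); taking only E gives at most 4×11 = 44 (stopped by the supply cap of 4).
Mixing does better — 3×Q and 4×E: area 43 ≤ 43, yield 3·6 + 4·11 = 62.

62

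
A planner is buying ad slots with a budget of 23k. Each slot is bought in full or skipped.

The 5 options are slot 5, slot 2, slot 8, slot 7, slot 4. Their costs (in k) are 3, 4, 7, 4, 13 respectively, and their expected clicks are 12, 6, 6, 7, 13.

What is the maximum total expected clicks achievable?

Treat it as a binary knapsack problem.
Take slot 5, slot 7, and slot 4: cost 3 + 4 + 13 = 20 ≤ 23, expected clicks 12 + 7 + 13 = 32.
No other feasible combination does better.

32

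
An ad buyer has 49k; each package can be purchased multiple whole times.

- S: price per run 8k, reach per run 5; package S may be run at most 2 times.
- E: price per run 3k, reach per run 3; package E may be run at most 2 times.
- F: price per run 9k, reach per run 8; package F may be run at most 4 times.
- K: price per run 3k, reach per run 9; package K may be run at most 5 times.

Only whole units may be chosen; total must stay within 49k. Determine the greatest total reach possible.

This is a bounded integer knapsack.
1×E, 3×F, and 5×K: price 45 ≤ 49, reach 1·3 + 3·8 + 5·9 = 72.
2×E, 3×F, and 5×K: price 48 ≤ 49, reach 2·3 + 3·8 + 5·9 = 75.
Best is 75.

75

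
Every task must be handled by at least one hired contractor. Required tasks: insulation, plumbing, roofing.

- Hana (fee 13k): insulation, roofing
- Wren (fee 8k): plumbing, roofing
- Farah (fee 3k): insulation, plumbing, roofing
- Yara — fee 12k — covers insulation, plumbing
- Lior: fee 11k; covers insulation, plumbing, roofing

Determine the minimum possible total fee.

Farah alone covers insulation, plumbing, roofing — every task.
Total fee: 3.

3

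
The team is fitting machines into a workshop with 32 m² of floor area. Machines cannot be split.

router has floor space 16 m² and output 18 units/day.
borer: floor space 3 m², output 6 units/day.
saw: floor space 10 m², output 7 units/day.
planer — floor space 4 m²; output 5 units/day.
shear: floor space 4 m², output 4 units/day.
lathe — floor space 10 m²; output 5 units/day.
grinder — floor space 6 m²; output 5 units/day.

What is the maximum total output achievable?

34

Treat it as a binary knapsack problem.
router + borer + planer + grinder: floor space 16 + 3 + 4 + 6 = 29 ≤ 32, output 18 + 6 + 5 + 5 = 34.
router + borer + shear + grinder: floor space 16 + 3 + 4 + 6 = 29 ≤ 32, output 18 + 6 + 4 + 5 = 33.
router + borer + planer + shear: floor space 16 + 3 + 4 + 4 = 27 ≤ 32, output 18 + 6 + 5 + 4 = 33.
Best is router, borer, planer, and grinder with total output 34.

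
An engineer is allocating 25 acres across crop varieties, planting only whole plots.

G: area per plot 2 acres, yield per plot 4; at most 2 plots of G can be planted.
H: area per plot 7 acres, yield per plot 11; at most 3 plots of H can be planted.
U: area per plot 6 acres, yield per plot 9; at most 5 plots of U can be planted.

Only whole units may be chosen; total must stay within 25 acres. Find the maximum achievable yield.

This is a bounded integer knapsack.
2×G and 3×H: area 25 ≤ 25, yield 2·4 + 3·11 = 41.
2×G, 2×H, and 1×U: area 24 ≤ 25, yield 2·4 + 2·11 + 1·9 = 39.
Best is 41.

41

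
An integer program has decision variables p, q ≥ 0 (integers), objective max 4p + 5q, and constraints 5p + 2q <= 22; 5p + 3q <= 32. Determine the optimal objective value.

(p,q)=(0,10) is feasible, giving 50.
(p,q)=(0,9) is feasible, giving 45.
Maximum is 50 at (p,q)=(0,10).

50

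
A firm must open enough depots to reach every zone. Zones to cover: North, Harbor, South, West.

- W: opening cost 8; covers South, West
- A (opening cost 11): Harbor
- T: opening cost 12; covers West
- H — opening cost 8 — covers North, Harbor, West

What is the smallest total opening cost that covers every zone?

16

Choose W and H: together they cover North, Harbor, South, West — every zone.
Total opening cost: 8 + 8 = 16.
No cover costs less than 16.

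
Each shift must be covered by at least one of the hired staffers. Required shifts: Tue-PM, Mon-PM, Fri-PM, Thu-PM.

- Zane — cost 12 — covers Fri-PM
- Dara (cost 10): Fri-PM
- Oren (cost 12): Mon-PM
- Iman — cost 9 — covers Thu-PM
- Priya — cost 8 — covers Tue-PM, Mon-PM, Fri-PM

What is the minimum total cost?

Choose Iman and Priya: together they cover Tue-PM, Mon-PM, Fri-PM, Thu-PM — every shift.
Total cost: 9 + 8 = 17.

17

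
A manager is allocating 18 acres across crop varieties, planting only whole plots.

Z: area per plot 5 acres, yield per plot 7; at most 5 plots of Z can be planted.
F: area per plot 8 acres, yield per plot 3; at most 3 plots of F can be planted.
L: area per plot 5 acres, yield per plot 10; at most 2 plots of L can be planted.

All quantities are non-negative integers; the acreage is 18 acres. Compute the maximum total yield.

27

Take 1×Z and 2×L: area 15 ≤ 18, yield 1·7 + 2·10 = 27.
L has the best ratio (10/5) and is taken to its limit of 2; remaining capacity is filled optimally with the others.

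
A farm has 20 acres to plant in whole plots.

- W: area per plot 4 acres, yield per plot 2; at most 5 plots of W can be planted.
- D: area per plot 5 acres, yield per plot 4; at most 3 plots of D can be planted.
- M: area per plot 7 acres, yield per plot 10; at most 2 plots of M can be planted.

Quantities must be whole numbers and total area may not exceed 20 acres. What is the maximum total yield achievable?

M has the best ratio (10/7); taking only M gives at most 2×10 = 20 (stopped by the area limit).
Mixing does better — 1×D and 2×M: area 19 ≤ 20, yield 1·4 + 2·10 = 24.

24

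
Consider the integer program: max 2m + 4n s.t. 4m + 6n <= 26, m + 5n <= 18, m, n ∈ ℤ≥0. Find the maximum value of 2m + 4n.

(m,n)=(2,3) is feasible, giving 16.
(m,n)=(3,2) is feasible, giving 14.
No feasible integer point exceeds 16.

16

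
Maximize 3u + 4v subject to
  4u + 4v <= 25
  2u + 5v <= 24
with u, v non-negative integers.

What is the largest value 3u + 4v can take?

(u,v)=(2,4): 4·2+4·4=24≤25, 2·2+5·4=24≤24, objective 22.
(u,v)=(3,3): 4·3+4·3=24≤25, 2·3+5·3=21≤24, objective 21.
(u,v)=(1,4): 4·1+4·4=20≤25, 2·1+5·4=22≤24, objective 19.
(u,v)=(2,3): 4·2+4·3=20≤25, 2·2+5·3=19≤24, objective 18.
The best lattice point is (2,4), giving 22.

22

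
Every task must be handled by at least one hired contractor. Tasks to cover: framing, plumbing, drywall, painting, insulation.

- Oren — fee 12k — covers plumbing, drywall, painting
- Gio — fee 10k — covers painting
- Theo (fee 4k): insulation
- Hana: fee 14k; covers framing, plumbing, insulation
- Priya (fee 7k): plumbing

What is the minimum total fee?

26

The greedy cost-per-new-task heuristic would pick Oren, Theo, and Hana for 30, but a cheaper cover exists.
Choose Oren and Hana: together they cover framing, plumbing, drywall, painting, insulation — every task.
Total fee: 12 + 14 = 26.
No cover costs less than 26.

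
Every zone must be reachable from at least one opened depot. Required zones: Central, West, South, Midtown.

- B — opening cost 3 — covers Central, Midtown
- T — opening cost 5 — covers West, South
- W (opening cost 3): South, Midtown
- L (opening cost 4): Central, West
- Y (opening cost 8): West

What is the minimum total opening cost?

Choose W and L: together they cover Central, West, South, Midtown — every zone.
Total opening cost: 3 + 4 = 7.

7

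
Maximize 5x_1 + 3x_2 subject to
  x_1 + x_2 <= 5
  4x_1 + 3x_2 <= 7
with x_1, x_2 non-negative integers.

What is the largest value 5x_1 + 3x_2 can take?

The continuous relaxation peaks at (1.75, 0) with value 8.75; rounding to a feasible lattice point costs some objective.
(x_1,x_2)=(1,1): 1·1+1·1=2≤5, 4·1+3·1=7≤7, objective 8.
(x_1,x_2)=(0,2): 1·0+1·2=2≤5, 4·0+3·2=6≤7, objective 6.
(x_1,x_2)=(1,0): 1·1+1·0=1≤5, 4·1+3·0=4≤7, objective 5.
No feasible integer point exceeds 8.

8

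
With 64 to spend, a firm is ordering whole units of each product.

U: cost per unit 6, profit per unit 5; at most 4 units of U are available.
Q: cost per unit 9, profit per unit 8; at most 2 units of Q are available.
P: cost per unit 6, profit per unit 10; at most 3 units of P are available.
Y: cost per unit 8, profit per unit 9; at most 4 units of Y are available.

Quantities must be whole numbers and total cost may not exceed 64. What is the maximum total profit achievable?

P has the best ratio (10/6); taking only P gives at most 3×10 = 30 (stopped by the supply cap of 3).
Mixing does better — 2×U, 3×P, and 4×Y: cost 62 ≤ 64, profit 2·5 + 3·10 + 4·9 = 76.

76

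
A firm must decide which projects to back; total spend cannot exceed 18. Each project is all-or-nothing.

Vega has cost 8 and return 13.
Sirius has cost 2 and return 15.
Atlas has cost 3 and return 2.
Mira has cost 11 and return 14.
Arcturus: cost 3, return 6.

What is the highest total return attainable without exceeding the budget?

Allowing fractional choices, the relaxed optimum would be about 40.4, but projects are indivisible.
Vega + Sirius + Arcturus: cost 8 + 2 + 3 = 13 ≤ 18, return 13 + 15 + 6 = 34.
Vega + Sirius + Atlas + Arcturus: cost 8 + 2 + 3 + 3 = 16 ≤ 18, return 13 + 15 + 2 + 6 = 36.
Sirius + Mira + Arcturus: cost 2 + 11 + 3 = 16 ≤ 18, return 15 + 14 + 6 = 35.
Best is Vega, Sirius, Atlas, and Arcturus with total return 36.

36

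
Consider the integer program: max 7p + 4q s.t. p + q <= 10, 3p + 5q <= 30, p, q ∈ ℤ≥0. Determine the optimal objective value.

70

(p,q)=(10,0) is feasible, giving 70.
(p,q)=(9,0) is feasible, giving 63.
Maximum is 70 at (p,q)=(10,0).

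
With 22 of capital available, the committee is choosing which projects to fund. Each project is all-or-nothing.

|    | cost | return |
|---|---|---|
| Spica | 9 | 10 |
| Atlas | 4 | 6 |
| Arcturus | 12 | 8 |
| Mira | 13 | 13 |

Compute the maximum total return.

Spica + Mira: cost 9 + 13 = 22 ≤ 22, return 10 + 13 = 23.
Atlas + Mira: cost 4 + 13 = 17 ≤ 22, return 6 + 13 = 19.
Best is Spica and Mira with total return 23.

23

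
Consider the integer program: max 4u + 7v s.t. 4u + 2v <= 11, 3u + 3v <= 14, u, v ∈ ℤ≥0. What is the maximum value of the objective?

28

Relaxing integrality, the LP optimum is 32.67 at (u,v) = (0, 4.67), which is not an integer point.
(u,v)=(0,4): 4·0+2·4=8≤11, 3·0+3·4=12≤14, objective 28.
(u,v)=(1,3): 4·1+2·3=10≤11, 3·1+3·3=12≤14, objective 25.
(u,v)=(0,3): 4·0+2·3=6≤11, 3·0+3·3=9≤14, objective 21.
No feasible integer point exceeds 28.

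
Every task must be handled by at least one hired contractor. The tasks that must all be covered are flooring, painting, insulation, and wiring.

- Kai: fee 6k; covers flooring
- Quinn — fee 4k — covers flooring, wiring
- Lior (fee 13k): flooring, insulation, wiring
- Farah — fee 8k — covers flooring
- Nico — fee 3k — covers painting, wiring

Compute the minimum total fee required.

16

Choose Lior and Nico: together they cover flooring, painting, insulation, wiring — every task.
Total fee: 13 + 3 = 16.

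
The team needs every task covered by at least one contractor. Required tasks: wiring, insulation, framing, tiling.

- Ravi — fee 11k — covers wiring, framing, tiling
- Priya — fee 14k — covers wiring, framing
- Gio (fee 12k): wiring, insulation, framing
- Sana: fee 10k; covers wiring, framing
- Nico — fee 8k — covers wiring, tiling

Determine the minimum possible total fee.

This is an integer covering problem.
The greedy cost-per-new-task heuristic would pick Ravi and Gio for 23, but a cheaper cover exists.
Choose Gio and Nico: together they cover wiring, insulation, framing, tiling — every task.
Total fee: 12 + 8 = 20.
No cover costs less than 20.

20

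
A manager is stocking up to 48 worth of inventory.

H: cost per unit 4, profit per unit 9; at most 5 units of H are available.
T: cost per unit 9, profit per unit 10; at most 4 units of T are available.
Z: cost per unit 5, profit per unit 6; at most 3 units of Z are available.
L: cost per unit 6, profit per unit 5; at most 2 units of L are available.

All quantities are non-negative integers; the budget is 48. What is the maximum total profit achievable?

77

This is a bounded integer knapsack.
H has the best ratio (9/4); taking only H gives at most 5×9 = 45 (stopped by the supply cap of 5).
Mixing does better — 5×H, 2×T, and 2×Z: cost 48 ≤ 48, profit 5·9 + 2·10 + 2·6 = 77.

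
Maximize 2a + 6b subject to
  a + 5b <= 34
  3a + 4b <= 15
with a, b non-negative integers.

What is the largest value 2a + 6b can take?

(a,b)=(1,3) is feasible, giving 20.
(a,b)=(0,3) is feasible, giving 18.
(a,b)=(2,2) is feasible, giving 16.
The best lattice point is (1,3), giving 20.

20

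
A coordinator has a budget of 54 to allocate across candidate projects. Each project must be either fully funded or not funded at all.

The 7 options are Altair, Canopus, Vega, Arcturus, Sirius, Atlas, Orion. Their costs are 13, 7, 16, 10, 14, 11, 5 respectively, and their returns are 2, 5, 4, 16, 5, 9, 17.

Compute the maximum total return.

52

Treat it as a binary knapsack problem.
Allowing fractional choices, the relaxed optimum would be about 53.8, but projects are indivisible.
Canopus + Vega + Arcturus + Atlas + Orion: cost 7 + 16 + 10 + 11 + 5 = 49 ≤ 54, return 5 + 4 + 16 + 9 + 17 = 51.
Canopus + Arcturus + Sirius + Atlas + Orion: cost 7 + 10 + 14 + 11 + 5 = 47 ≤ 54, return 5 + 16 + 5 + 9 + 17 = 52.
Best is Canopus, Arcturus, Sirius, Atlas, and Orion with total return 52.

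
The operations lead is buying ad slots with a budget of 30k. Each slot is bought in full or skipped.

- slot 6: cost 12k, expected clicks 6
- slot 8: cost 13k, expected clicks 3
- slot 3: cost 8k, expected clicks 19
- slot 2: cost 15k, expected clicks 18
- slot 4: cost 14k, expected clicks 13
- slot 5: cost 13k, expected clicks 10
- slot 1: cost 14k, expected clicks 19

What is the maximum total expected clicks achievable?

Take slot 3 and slot 1: cost 8 + 14 = 22 ≤ 30, expected clicks 19 + 19 = 38.
No other feasible combination does better.

38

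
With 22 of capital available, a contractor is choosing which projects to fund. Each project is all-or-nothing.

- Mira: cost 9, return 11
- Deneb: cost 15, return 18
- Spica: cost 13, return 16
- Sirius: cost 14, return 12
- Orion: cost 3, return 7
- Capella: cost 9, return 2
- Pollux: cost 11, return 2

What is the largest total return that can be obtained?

27

Allowing fractional choices, the relaxed optimum would be about 30.3, but projects are indivisible.
Spica + Orion: cost 13 + 3 = 16 ≤ 22, return 16 + 7 = 23.
Deneb + Orion: cost 15 + 3 = 18 ≤ 22, return 18 + 7 = 25.
Mira + Spica: cost 9 + 13 = 22 ≤ 22, return 11 + 16 = 27.
Best is Mira and Spica with total return 27.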